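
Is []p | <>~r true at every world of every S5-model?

Invalid (countermodel exists)

Tableau for the negation ~([]p | <>~r):
1. ~([]p | <>~r), 0
2. ~[]p, 0   [~|-rule on 1]
3. ~<>~r, 0   [~|-rule on 1]
4. r, 0   [~<>-rule on 3 via 0R0]
5. ~p, 1   [~[]-rule on 2: fresh world 1, 0R1]
6. r, 1   [~<>-rule on 3 via 0R1]
Accessibility: 0R0, 0R1, 1R0, 1R1
The negation has an open branch (countermodel exists).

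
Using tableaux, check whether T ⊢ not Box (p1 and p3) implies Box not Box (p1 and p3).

Tableau for the negation not (not Box (p1 and p3) implies Box not Box (p1 and p3)):
1. not (not Box (p1 and p3) implies Box not Box (p1 and p3)), u
2. not Box (p1 and p3), u
3. not Box not Box (p1 and p3), u
4. not (p1 and p3), v
5. not p3, v
6. Box (p1 and p3), w
7. p1 and p3, w
8. p1, w
9. p3, w
Accessibility: uRu, uRv, uRw, vRv, wRw
The negation has an open branch (countermodel exists).

Not valid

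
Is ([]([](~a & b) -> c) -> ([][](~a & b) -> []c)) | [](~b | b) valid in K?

Valid

Tableau for the negation ~(([]([](~a & b) -> c) -> ([][](~a & b) -> []c)) | [](~b | b)):
1. ~(([]([](~a & b) -> c) -> ([][](~a & b) -> []c)) | [](~b | b)), u
2. ~([]([](~a & b) -> c) -> ([][](~a & b) -> []c)), u
3. ~[](~b | b), u
4. []([](~a & b) -> c), u
5. ~([][](~a & b) -> []c), u
6. [][](~a & b), u
7. ~[]c, u
8. ~(~b | b), v
9. b, v
10. ~b, v
Accessibility: uRv
Branch closes: b and ~b both at v.
All branches of the negation close; one closing branch shown above.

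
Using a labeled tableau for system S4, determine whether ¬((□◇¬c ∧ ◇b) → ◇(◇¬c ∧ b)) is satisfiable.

1. ¬((□◇¬c ∧ ◇b) → ◇(◇¬c ∧ b)), u
2. □◇¬c ∧ ◇b, u
3. ¬◇(◇¬c ∧ b), u
4. □◇¬c, u
5. ◇b, u
6. ¬(◇¬c ∧ b), u
7. ◇¬c, u
8. ¬b, u
9. b, v
10. ¬(◇¬c ∧ b), v
11. ◇¬c, v
12. ¬◇¬c, v
13. c, v
14. ¬c, w
15. ¬(◇¬c ∧ b), w
16. ◇¬c, w
17. ¬b, w
18. ¬c, x
19. ¬(◇¬c ∧ b), x
20. ◇¬c, x
21. c, x
Accessibility: uRu, uRv, uRw, uRx, vRv, vRx, wRw, xRx
Branch closes: c and ¬c both at x.
Every branch closes; the branch above is one of them.

Unsatisfiable (every branch closes)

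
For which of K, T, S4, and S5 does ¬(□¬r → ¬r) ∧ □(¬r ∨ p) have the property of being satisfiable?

K

K-tableau for the formula:
1. ¬(□¬r → ¬r) ∧ □(¬r ∨ p), w0
2. ¬(□¬r → ¬r), w0   [∧-rule on 1]
3. □(¬r ∨ p), w0   [∧-rule on 1]
4. □¬r, w0   [¬→-rule on 2]
5. r, w0   [¬→-rule on 2]
Complete open branch: satisfiable in K.
T-tableau for the formula:
1. ¬(□¬r → ¬r) ∧ □(¬r ∨ p), w0
2. ¬(□¬r → ¬r), w0   [∧-rule on 1]
3. □(¬r ∨ p), w0   [∧-rule on 1]
4. □¬r, w0   [¬→-rule on 2]
5. r, w0   [¬→-rule on 2]
6. ¬r ∨ p, w0   [□-rule on 3 via w0Rw0]
7. ¬r, w0   [□-rule on 4 via w0Rw0]
Accessibility: w0Rw0
Branch closes: r and ¬r both at w0.
Every branch closes (one shown): unsatisfiable in T, hence also in S4, S5 (every S4/S5-frame is a T-frame).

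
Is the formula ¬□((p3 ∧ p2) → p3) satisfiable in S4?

Unsatisfiable (every branch closes)

1. ¬□((p3 ∧ p2) → p3), w0
2. ¬((p3 ∧ p2) → p3), w1
3. p3 ∧ p2, w1
4. ¬p3, w1
5. p3, w1
6. p2, w1
Accessibility: w0Rw0, w0Rw1, w1Rw1
Branch closes: p3 and ¬p3 both at w1.
Every branch closes; the branch above is one of them.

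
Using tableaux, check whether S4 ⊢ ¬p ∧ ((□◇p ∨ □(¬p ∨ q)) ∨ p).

Tableau for the negation ¬(¬p ∧ ((□◇p ∨ □(¬p ∨ q)) ∨ p)):
1. ¬(¬p ∧ ((□◇p ∨ □(¬p ∨ q)) ∨ p)), w0
2. ¬((□◇p ∨ □(¬p ∨ q)) ∨ p), w0
3. ¬(□◇p ∨ □(¬p ∨ q)), w0
4. ¬p, w0
5. ¬□◇p, w0
6. ¬□(¬p ∨ q), w0
7. ¬◇p, w1
8. ¬p, w1
9. ¬(¬p ∨ q), w2
10. p, w2
11. ¬q, w2
Accessibility: w0Rw0, w0Rw1, w0Rw2, w1Rw1, w2Rw2
The negation has an open branch (countermodel exists).

Invalid (countermodel exists)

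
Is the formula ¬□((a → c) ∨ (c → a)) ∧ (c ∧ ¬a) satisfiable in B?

1. ¬□((a → c) ∨ (c → a)) ∧ (c ∧ ¬a), 0
2. ¬□((a → c) ∨ (c → a)), 0
3. c ∧ ¬a, 0
4. c, 0
5. ¬a, 0
6. ¬((a → c) ∨ (c → a)), 1
7. ¬(a → c), 1
8. ¬(c → a), 1
9. a, 1
10. ¬c, 1
11. c, 1
12. ¬a, 1
Accessibility: 0R0, 0R1, 1R0, 1R1
Branch closes: c and ¬c both at 1.
All branches of the tableau close; one closing branch shown above.

No, unsatisfiable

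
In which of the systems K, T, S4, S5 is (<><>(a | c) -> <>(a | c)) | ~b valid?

S4, S5

T-tableau for the negation ~((<><>(a | c) -> <>(a | c)) | ~b):
1. ~((<><>(a | c) -> <>(a | c)) | ~b), 0
2. ~(<><>(a | c) -> <>(a | c)), 0
3. b, 0
4. <><>(a | c), 0
5. ~<>(a | c), 0
6. ~(a | c), 0
7. ~a, 0
8. ~c, 0
9. <>(a | c), 1
10. ~(a | c), 1
11. ~a, 1
12. ~c, 1
13. a | c, 2
14. c, 2
Accessibility: 0R0, 0R1, 1R1, 1R2, 2R2
Complete open branch: countermodel on a T-frame, so not valid in T, nor in K (the same frame is also a K-frame).
S4-tableau for the negation ~((<><>(a | c) -> <>(a | c)) | ~b):
1. ~((<><>(a | c) -> <>(a | c)) | ~b), 0
2. ~(<><>(a | c) -> <>(a | c)), 0
3. b, 0
4. <><>(a | c), 0
5. ~<>(a | c), 0
6. ~(a | c), 0
7. ~a, 0
8. ~c, 0
9. <>(a | c), 1
10. ~(a | c), 1
11. ~a, 1
12. ~c, 1
13. a | c, 2
14. ~(a | c), 2
15. ~a, 2
16. ~c, 2
17. c, 2
Accessibility: 0R0, 0R1, 0R2, 1R1, 1R2, 2R2
Branch closes: c and ~c both at 2.
Every branch closes (one shown): valid in S4, hence also in S5 (every theorem of S4 is a theorem of S5).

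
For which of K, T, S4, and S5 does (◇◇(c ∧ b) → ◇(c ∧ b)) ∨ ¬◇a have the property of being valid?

T-tableau for the negation ¬((◇◇(c ∧ b) → ◇(c ∧ b)) ∨ ¬◇a):
1. ¬((◇◇(c ∧ b) → ◇(c ∧ b)) ∨ ¬◇a), u
2. ¬(◇◇(c ∧ b) → ◇(c ∧ b)), u   [¬∨-rule on 1]
3. ◇a, u   [¬∨-rule on 1]
4. ◇◇(c ∧ b), u   [¬→-rule on 2]
5. ¬◇(c ∧ b), u   [¬→-rule on 2]
6. ¬(c ∧ b), u   [¬◇-rule on 5 via uRu]
7. ¬b, u   [¬∧-rule on 6 (branches; this branch)]
8. a, v   [◇-rule on 3: fresh world v, uRv]
9. ¬(c ∧ b), v   [¬◇-rule on 5 via uRv]
10. ¬b, v   [¬∧-rule on 9 (branches; this branch)]
11. ◇(c ∧ b), w   [◇-rule on 4: fresh world w, uRw]
12. ¬(c ∧ b), w   [¬◇-rule on 5 via uRw]
13. ¬b, w   [¬∧-rule on 12 (branches; this branch)]
14. c ∧ b, x   [◇-rule on 11: fresh world x, wRx]
15. c, x   [∧-rule on 14]
16. b, x   [∧-rule on 14]
Accessibility: uRu, uRv, uRw, vRv, wRw, wRx, xRx
Complete open branch: countermodel on a T-frame, so not valid in T, nor in K (the same frame is also a K-frame).
S4-tableau for the negation ¬((◇◇(c ∧ b) → ◇(c ∧ b)) ∨ ¬◇a):
1. ¬((◇◇(c ∧ b) → ◇(c ∧ b)) ∨ ¬◇a), u
2. ¬(◇◇(c ∧ b) → ◇(c ∧ b)), u   [¬∨-rule on 1]
3. ◇a, u   [¬∨-rule on 1]
4. ◇◇(c ∧ b), u   [¬→-rule on 2]
5. ¬◇(c ∧ b), u   [¬→-rule on 2]
6. ¬(c ∧ b), u   [¬◇-rule on 5 via uRu]
7. ¬b, u   [¬∧-rule on 6 (branches; this branch)]
8. a, v   [◇-rule on 3: fresh world v, uRv]
9. ¬(c ∧ b), v   [¬◇-rule on 5 via uRv]
10. ¬b, v   [¬∧-rule on 9 (branches; this branch)]
11. ◇(c ∧ b), w   [◇-rule on 4: fresh world w, uRw]
12. ¬(c ∧ b), w   [¬◇-rule on 5 via uRw]
13. ¬b, w   [¬∧-rule on 12 (branches; this branch)]
14. c ∧ b, x   [◇-rule on 11: fresh world x, wRx]
15. c, x   [∧-rule on 14]
16. b, x   [∧-rule on 14]
17. ¬(c ∧ b), x   [¬◇-rule on 5 via uRx]
18. ¬b, x   [¬∧-rule on 17 (branches; this branch)]
Accessibility: uRu, uRv, uRw, uRx, vRv, wRw, wRx, xRx
Branch closes: b and ¬b both at x.
Every branch closes (one shown): valid in S4, hence also in S5 (every theorem of S4 is a theorem of S5).

S4, S5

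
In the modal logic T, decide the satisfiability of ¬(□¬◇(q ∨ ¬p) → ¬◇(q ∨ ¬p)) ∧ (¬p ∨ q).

1. ¬(□¬◇(q ∨ ¬p) → ¬◇(q ∨ ¬p)) ∧ (¬p ∨ q), 0
2. ¬(□¬◇(q ∨ ¬p) → ¬◇(q ∨ ¬p)), 0
3. ¬p ∨ q, 0
4. □¬◇(q ∨ ¬p), 0
5. ◇(q ∨ ¬p), 0
6. ¬◇(q ∨ ¬p), 0
7. ¬(q ∨ ¬p), 0
8. ¬q, 0
9. p, 0
10. q, 0
Accessibility: 0R0
Branch closes: q and ¬q both at 0.
(One branch shown.) All branches close.

No, unsatisfiable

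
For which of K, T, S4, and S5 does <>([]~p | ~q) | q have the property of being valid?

T, S4, S5

T-tableau for the negation ~(<>([]~p | ~q) | q):
1. ~(<>([]~p | ~q) | q), w0
2. ~<>([]~p | ~q), w0   [~|-rule on 1]
3. ~q, w0   [~|-rule on 1]
4. ~([]~p | ~q), w0   [~<>-rule on 2 via w0Rw0]
5. ~[]~p, w0   [~|-rule on 4]
6. q, w0   [~|-rule on 4]
Accessibility: w0Rw0
Branch closes: q and ~q both at w0.
Every branch closes (one shown): valid in T, hence also in S4, S5 (every theorem of T is a theorem of S4 and S5).
K-tableau for the negation ~(<>([]~p | ~q) | q):
1. ~(<>([]~p | ~q) | q), w0
2. ~<>([]~p | ~q), w0   [~|-rule on 1]
3. ~q, w0   [~|-rule on 1]
Complete open branch: countermodel on a K-frame, so not valid in K.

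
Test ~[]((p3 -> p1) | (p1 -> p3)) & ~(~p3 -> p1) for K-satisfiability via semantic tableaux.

1. ~[]((p3 -> p1) | (p1 -> p3)) & ~(~p3 -> p1), u
2. ~[]((p3 -> p1) | (p1 -> p3)), u
3. ~(~p3 -> p1), u
4. ~p3, u
5. ~p1, u
6. ~((p3 -> p1) | (p1 -> p3)), v
7. ~(p3 -> p1), v
8. ~(p1 -> p3), v
9. p3, v
10. ~p1, v
11. p1, v
12. ~p3, v
Accessibility: uRv
Branch closes: p1 and ~p1 both at v.
(One branch shown.) All branches close.

Unsatisfiable (every branch closes)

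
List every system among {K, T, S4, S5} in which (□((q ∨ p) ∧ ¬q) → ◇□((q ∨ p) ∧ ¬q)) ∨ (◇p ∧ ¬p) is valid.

K-tableau for the negation ¬((□((q ∨ p) ∧ ¬q) → ◇□((q ∨ p) ∧ ¬q)) ∨ (◇p ∧ ¬p)):
1. ¬((□((q ∨ p) ∧ ¬q) → ◇□((q ∨ p) ∧ ¬q)) ∨ (◇p ∧ ¬p)), u
2. ¬(□((q ∨ p) ∧ ¬q) → ◇□((q ∨ p) ∧ ¬q)), u
3. ¬(◇p ∧ ¬p), u
4. □((q ∨ p) ∧ ¬q), u
5. ¬◇□((q ∨ p) ∧ ¬q), u
6. p, u
Complete open branch: countermodel on a K-frame, so not valid in K.
T-tableau for the negation ¬((□((q ∨ p) ∧ ¬q) → ◇□((q ∨ p) ∧ ¬q)) ∨ (◇p ∧ ¬p)):
1. ¬((□((q ∨ p) ∧ ¬q) → ◇□((q ∨ p) ∧ ¬q)) ∨ (◇p ∧ ¬p)), u
2. ¬(□((q ∨ p) ∧ ¬q) → ◇□((q ∨ p) ∧ ¬q)), u
3. ¬(◇p ∧ ¬p), u
4. □((q ∨ p) ∧ ¬q), u
5. ¬◇□((q ∨ p) ∧ ¬q), u
6. (q ∨ p) ∧ ¬q, u
7. q ∨ p, u
8. ¬q, u
9. ¬□((q ∨ p) ∧ ¬q), u
10. p, u
11. ¬((q ∨ p) ∧ ¬q), v
12. (q ∨ p) ∧ ¬q, v
13. q ∨ p, v
14. ¬q, v
15. ¬□((q ∨ p) ∧ ¬q), v
16. ¬(q ∨ p), v
17. ¬p, v
18. p, v
Accessibility: uRu, uRv, vRv
Branch closes: p and ¬p both at v.
Every branch closes (one shown): valid in T, hence also in S4, S5 (every theorem of T is a theorem of S4 and S5).

T, S4, S5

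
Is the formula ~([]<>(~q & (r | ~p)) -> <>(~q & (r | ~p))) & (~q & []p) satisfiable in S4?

No, unsatisfiable

1. ~([]<>(~q & (r | ~p)) -> <>(~q & (r | ~p))) & (~q & []p), u
2. ~([]<>(~q & (r | ~p)) -> <>(~q & (r | ~p))), u
3. ~q & []p, u
4. []<>(~q & (r | ~p)), u
5. ~<>(~q & (r | ~p)), u
6. ~q, u
7. []p, u
8. <>(~q & (r | ~p)), u
9. ~(~q & (r | ~p)), u
10. p, u
11. ~(r | ~p), u
12. ~r, u
13. ~q & (r | ~p), v
14. ~q, v
15. r | ~p, v
16. <>(~q & (r | ~p)), v
17. ~(~q & (r | ~p)), v
18. p, v
19. r, v
20. ~(r | ~p), v
21. ~r, v
Accessibility: uRu, uRv, vRv
Branch closes: r and ~r both at v.
Every branch closes; the branch above is one of them.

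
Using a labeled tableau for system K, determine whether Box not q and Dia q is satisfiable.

Unsatisfiable (every branch closes)

1. Box not q and Dia q, u
2. Box not q, u
3. Dia q, u
4. q, v
5. not q, v
Accessibility: uRv
Branch closes: q and not q both at v.
Every branch closes; the branch above is one of them.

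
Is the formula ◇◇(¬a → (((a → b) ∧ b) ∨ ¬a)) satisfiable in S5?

Yes, satisfiable

1. ◇◇(¬a → (((a → b) ∧ b) ∨ ¬a)), u
2. ◇(¬a → (((a → b) ∧ b) ∨ ¬a)), v
3. ¬a → (((a → b) ∧ b) ∨ ¬a), w
4. ((a → b) ∧ b) ∨ ¬a, w
5. ¬a, w
Accessibility: uRu, uRv, uRw, vRu, vRv, vRw, wRu, wRv, wRw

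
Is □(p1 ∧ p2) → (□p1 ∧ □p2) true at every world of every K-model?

Tableau for the negation ¬(□(p1 ∧ p2) → (□p1 ∧ □p2)):
1. ¬(□(p1 ∧ p2) → (□p1 ∧ □p2)), u
2. □(p1 ∧ p2), u
3. ¬(□p1 ∧ □p2), u
4. ¬□p2, u
5. ¬p2, v
6. p1 ∧ p2, v
7. p1, v
8. p2, v
Accessibility: uRv
Branch closes: p2 and ¬p2 both at v.
All branches of the negation close; one closing branch shown above.

Yes, valid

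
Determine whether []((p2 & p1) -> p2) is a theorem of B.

Tableau for the negation ~[]((p2 & p1) -> p2):
1. ~[]((p2 & p1) -> p2), 0
2. ~((p2 & p1) -> p2), 1
3. p2 & p1, 1
4. ~p2, 1
5. p2, 1
6. p1, 1
Accessibility: 0R0, 0R1, 1R0, 1R1
Branch closes: p2 and ~p2 both at 1.
Every branch of the negation's tableau closes; the branch above is one of them.

Valid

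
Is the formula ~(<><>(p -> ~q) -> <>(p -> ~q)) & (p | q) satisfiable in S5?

1. ~(<><>(p -> ~q) -> <>(p -> ~q)) & (p | q), w0
2. ~(<><>(p -> ~q) -> <>(p -> ~q)), w0
3. p | q, w0
4. <><>(p -> ~q), w0
5. ~<>(p -> ~q), w0
6. ~(p -> ~q), w0
7. p, w0
8. q, w0
9. <>(p -> ~q), w1
10. ~(p -> ~q), w1
11. p, w1
12. q, w1
13. p -> ~q, w2
14. ~(p -> ~q), w2
15. p, w2
16. q, w2
17. ~q, w2
Accessibility: w0Rw0, w0Rw1, w0Rw2, w1Rw0, w1Rw1, w1Rw2, w2Rw0, w2Rw1, w2Rw2
Branch closes: q and ~q both at w2.
Every branch closes; the branch above is one of them.

No, unsatisfiable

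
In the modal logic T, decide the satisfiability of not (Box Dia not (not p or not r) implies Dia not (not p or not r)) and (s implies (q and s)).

No, unsatisfiable

1. not (Box Dia not (not p or not r) implies Dia not (not p or not r)) and (s implies (q and s)), u
2. not (Box Dia not (not p or not r) implies Dia not (not p or not r)), u
3. s implies (q and s), u
4. Box Dia not (not p or not r), u
5. not Dia not (not p or not r), u
6. Dia not (not p or not r), u
7. not p or not r, u
8. q and s, u
9. q, u
10. s, u
11. not r, u
12. not (not p or not r), v
13. p, v
14. r, v
15. Dia not (not p or not r), v
16. not p or not r, v
17. not r, v
Accessibility: uRu, uRv, vRv
Branch closes: r and not r both at v.
All branches of the tableau close; one closing branch shown above.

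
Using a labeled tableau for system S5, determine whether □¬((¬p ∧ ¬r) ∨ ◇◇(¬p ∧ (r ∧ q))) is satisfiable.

Satisfiable (open branch found)

1. □¬((¬p ∧ ¬r) ∨ ◇◇(¬p ∧ (r ∧ q))), 0
2. ¬((¬p ∧ ¬r) ∨ ◇◇(¬p ∧ (r ∧ q))), 0
3. ¬(¬p ∧ ¬r), 0
4. ¬◇◇(¬p ∧ (r ∧ q)), 0
5. ¬◇(¬p ∧ (r ∧ q)), 0
6. ¬(¬p ∧ (r ∧ q)), 0
7. r, 0
8. ¬(r ∧ q), 0
9. ¬q, 0
Accessibility: 0R0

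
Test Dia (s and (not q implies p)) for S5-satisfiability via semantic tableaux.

1. Dia (s and (not q implies p)), 0
2. s and (not q implies p), 1
3. s, 1
4. not q implies p, 1
5. p, 1
Accessibility: 0R0, 0R1, 1R0, 1R1

Satisfiable (open branch found)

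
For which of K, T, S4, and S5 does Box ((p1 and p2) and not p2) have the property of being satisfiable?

T-tableau for the formula:
1. Box ((p1 and p2) and not p2), w0
2. (p1 and p2) and not p2, w0   [Box-rule on 1 via w0Rw0]
3. p1 and p2, w0   [and-rule on 2]
4. not p2, w0   [and-rule on 2]
5. p1, w0   [and-rule on 3]
6. p2, w0   [and-rule on 3]
Accessibility: w0Rw0
Branch closes: p2 and not p2 both at w0.
Every branch closes (one shown): unsatisfiable in T, hence also in S4, S5 (every S4/S5-frame is a T-frame).
K-tableau for the formula:
1. Box ((p1 and p2) and not p2), w0
Complete open branch: satisfiable in K.

K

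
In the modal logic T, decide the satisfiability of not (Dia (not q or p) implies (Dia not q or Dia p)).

1. not (Dia (not q or p) implies (Dia not q or Dia p)), 0
2. Dia (not q or p), 0
3. not (Dia not q or Dia p), 0
4. not Dia not q, 0
5. not Dia p, 0
6. q, 0
7. not p, 0
8. not q or p, 1
9. q, 1
10. not p, 1
11. p, 1
Accessibility: 0R0, 0R1, 1R1
Branch closes: p and not p both at 1.
(One branch shown.) All branches close.

No, unsatisfiable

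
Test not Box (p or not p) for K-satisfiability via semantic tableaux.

1. not Box (p or not p), u
2. not (p or not p), v
3. not p, v
4. p, v
Accessibility: uRv
Branch closes: p and not p both at v.
Every branch closes; the branch above is one of them.

No, unsatisfiable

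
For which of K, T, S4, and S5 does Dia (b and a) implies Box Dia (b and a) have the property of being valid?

S4-tableau for the negation not (Dia (b and a) implies Box Dia (b and a)):
1. not (Dia (b and a) implies Box Dia (b and a)), u
2. Dia (b and a), u
3. not Box Dia (b and a), u
4. b and a, v
5. b, v
6. a, v
7. not Dia (b and a), w
8. not (b and a), w
9. not a, w
Accessibility: uRu, uRv, uRw, vRv, wRw
Complete open branch: countermodel on an S4-frame, so not valid in S4, nor in K, T (the same frame is also a K-frame and a T-frame).
S5-tableau for the negation not (Dia (b and a) implies Box Dia (b and a)):
1. not (Dia (b and a) implies Box Dia (b and a)), u
2. Dia (b and a), u
3. not Box Dia (b and a), u
4. b and a, v
5. b, v
6. a, v
7. not Dia (b and a), w
8. not (b and a), u
9. not (b and a), v
10. not (b and a), w
11. not a, u
12. not a, v
Accessibility: uRu, uRv, uRw, vRu, vRv, vRw, wRu, wRv, wRw
Branch closes: a and not a both at v.
Every branch closes (one shown): valid in S5.

S5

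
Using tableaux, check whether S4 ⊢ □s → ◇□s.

Valid

Tableau for the negation ¬(□s → ◇□s):
1. ¬(□s → ◇□s), w0
2. □s, w0
3. ¬◇□s, w0
4. s, w0
5. ¬□s, w0
6. ¬s, w1
7. s, w1
Accessibility: w0Rw0, w0Rw1, w1Rw1
Branch closes: s and ¬s both at w1.
All branches of the negation close; one closing branch shown above.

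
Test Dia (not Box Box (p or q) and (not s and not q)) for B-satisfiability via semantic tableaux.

1. Dia (not Box Box (p or q) and (not s and not q)), u
2. not Box Box (p or q) and (not s and not q), v
3. not Box Box (p or q), v
4. not s and not q, v
5. not s, v
6. not q, v
7. not Box (p or q), w
8. not (p or q), x
9. not p, x
10. not q, x
Accessibility: uRu, uRv, vRu, vRv, vRw, wRv, wRw, wRx, xRw, xRx

Yes, satisfiable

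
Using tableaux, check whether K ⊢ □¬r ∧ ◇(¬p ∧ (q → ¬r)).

No, not valid

Tableau for the negation ¬(□¬r ∧ ◇(¬p ∧ (q → ¬r))):
1. ¬(□¬r ∧ ◇(¬p ∧ (q → ¬r))), 0
2. ¬◇(¬p ∧ (q → ¬r)), 0   [¬∧-rule on 1 (branches; this branch)]
The negation has an open branch (countermodel exists).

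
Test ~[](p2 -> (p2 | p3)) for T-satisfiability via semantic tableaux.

No, unsatisfiable

1. ~[](p2 -> (p2 | p3)), w0
2. ~(p2 -> (p2 | p3)), w1   [~[]-rule on 1: fresh world w1, w0Rw1]
3. p2, w1   [~->-rule on 2]
4. ~(p2 | p3), w1   [~->-rule on 2]
5. ~p2, w1   [~|-rule on 4]
6. ~p3, w1   [~|-rule on 4]
Accessibility: w0Rw0, w0Rw1, w1Rw1
Branch closes: p2 and ~p2 both at w1.
(One branch shown.) All branches close.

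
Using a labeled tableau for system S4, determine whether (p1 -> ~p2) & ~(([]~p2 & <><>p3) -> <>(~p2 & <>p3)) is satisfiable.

Unsatisfiable

1. (p1 -> ~p2) & ~(([]~p2 & <><>p3) -> <>(~p2 & <>p3)), u
2. p1 -> ~p2, u   [&-rule on 1]
3. ~(([]~p2 & <><>p3) -> <>(~p2 & <>p3)), u   [&-rule on 1]
4. []~p2 & <><>p3, u   [~->-rule on 3]
5. ~<>(~p2 & <>p3), u   [~->-rule on 3]
6. []~p2, u   [&-rule on 4]
7. <><>p3, u   [&-rule on 4]
8. ~(~p2 & <>p3), u   [~<>-rule on 5 via uRu]
9. ~p2, u   [[]-rule on 6 via uRu]
10. ~<>p3, u   [~&-rule on 8 (branches; this branch)]
11. ~p3, u   [~<>-rule on 10 via uRu]
12. <>p3, v   [<>-rule on 7: fresh world v, uRv]
13. ~(~p2 & <>p3), v   [~<>-rule on 5 via uRv]
14. ~p2, v   [[]-rule on 6 via uRv]
15. ~p3, v   [~<>-rule on 10 via uRv]
16. ~<>p3, v   [~&-rule on 13 (branches; this branch)]
17. p3, w   [<>-rule on 12: fresh world w, vRw]
18. ~(~p2 & <>p3), w   [~<>-rule on 5 via uRw]
19. ~p2, w   [[]-rule on 6 via uRw]
20. ~p3, w   [~<>-rule on 10 via uRw]
Accessibility: uRu, uRv, uRw, vRv, vRw, wRw
Branch closes: p3 and ~p3 both at w.
All branches of the tableau close; one closing branch shown above.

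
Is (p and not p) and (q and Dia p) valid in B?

Invalid (countermodel exists)

Tableau for the negation not ((p and not p) and (q and Dia p)):
1. not ((p and not p) and (q and Dia p)), w0
2. not (q and Dia p), w0
3. not Dia p, w0
4. not p, w0
Accessibility: w0Rw0
The negation has an open branch (countermodel exists).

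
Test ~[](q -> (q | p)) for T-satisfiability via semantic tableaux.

Unsatisfiable

1. ~[](q -> (q | p)), 0
2. ~(q -> (q | p)), 1
3. q, 1
4. ~(q | p), 1
5. ~q, 1
6. ~p, 1
Accessibility: 0R0, 0R1, 1R1
Branch closes: q and ~q both at 1.
All branches of the tableau close; one closing branch shown above.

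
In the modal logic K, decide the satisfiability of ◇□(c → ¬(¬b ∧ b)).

1. ◇□(c → ¬(¬b ∧ b)), 0
2. □(c → ¬(¬b ∧ b)), 1
Accessibility: 0R1

Yes, satisfiable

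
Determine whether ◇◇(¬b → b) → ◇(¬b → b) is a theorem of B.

No, not valid

Tableau for the negation ¬(◇◇(¬b → b) → ◇(¬b → b)):
1. ¬(◇◇(¬b → b) → ◇(¬b → b)), w0
2. ◇◇(¬b → b), w0
3. ¬◇(¬b → b), w0
4. ¬(¬b → b), w0
5. ¬b, w0
6. ◇(¬b → b), w1
7. ¬(¬b → b), w1
8. ¬b, w1
9. ¬b → b, w2
10. b, w2
Accessibility: w0Rw0, w0Rw1, w1Rw0, w1Rw1, w1Rw2, w2Rw1, w2Rw2
The negation has an open branch (countermodel exists).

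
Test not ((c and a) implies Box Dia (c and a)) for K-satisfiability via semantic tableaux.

Satisfiable (open branch found)

1. not ((c and a) implies Box Dia (c and a)), u
2. c and a, u
3. not Box Dia (c and a), u
4. c, u
5. a, u
6. not Dia (c and a), v
Accessibility: uRv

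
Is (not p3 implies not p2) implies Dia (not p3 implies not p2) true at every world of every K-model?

Tableau for the negation not ((not p3 implies not p2) implies Dia (not p3 implies not p2)):
1. not ((not p3 implies not p2) implies Dia (not p3 implies not p2)), u
2. not p3 implies not p2, u   [neg-implies-rule on 1]
3. not Dia (not p3 implies not p2), u   [neg-implies-rule on 1]
4. not p2, u   [implies-rule on 2 (branches; this branch)]
The negation has an open branch (countermodel exists).

Invalid (countermodel exists)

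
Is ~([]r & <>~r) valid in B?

Tableau for the negation []r & <>~r:
1. []r & <>~r, u
2. []r, u
3. <>~r, u
4. r, u
5. ~r, v
6. r, v
Accessibility: uRu, uRv, vRu, vRv
Branch closes: r and ~r both at v.
All branches of the negation close; one closing branch shown above.

Valid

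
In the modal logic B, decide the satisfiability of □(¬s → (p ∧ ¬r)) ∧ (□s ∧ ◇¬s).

1. □(¬s → (p ∧ ¬r)) ∧ (□s ∧ ◇¬s), u
2. □(¬s → (p ∧ ¬r)), u   [∧-rule on 1]
3. □s ∧ ◇¬s, u   [∧-rule on 1]
4. □s, u   [∧-rule on 3]
5. ◇¬s, u   [∧-rule on 3]
6. ¬s → (p ∧ ¬r), u   [□-rule on 2 via uRu]
7. s, u   [□-rule on 4 via uRu]
8. p ∧ ¬r, u   [→-rule on 6 (branches; this branch)]
9. p, u   [∧-rule on 8]
10. ¬r, u   [∧-rule on 8]
11. ¬s, v   [◇-rule on 5: fresh world v, uRv]
12. ¬s → (p ∧ ¬r), v   [□-rule on 2 via uRv]
13. s, v   [□-rule on 4 via uRv]
Accessibility: uRu, uRv, vRu, vRv
Branch closes: s and ¬s both at v.
Every branch closes; the branch above is one of them.

Unsatisfiable (every branch closes)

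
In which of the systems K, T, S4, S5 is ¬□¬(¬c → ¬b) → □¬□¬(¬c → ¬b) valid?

S5

S5-tableau for the negation ¬(¬□¬(¬c → ¬b) → □¬□¬(¬c → ¬b)):
1. ¬(¬□¬(¬c → ¬b) → □¬□¬(¬c → ¬b)), w0
2. ¬□¬(¬c → ¬b), w0
3. ¬□¬□¬(¬c → ¬b), w0
4. ¬c → ¬b, w1
5. ¬b, w1
6. □¬(¬c → ¬b), w2
7. ¬(¬c → ¬b), w0
8. ¬c, w0
9. b, w0
10. ¬(¬c → ¬b), w1
11. ¬c, w1
12. b, w1
Accessibility: w0Rw0, w0Rw1, w0Rw2, w1Rw0, w1Rw1, w1Rw2, w2Rw0, w2Rw1, w2Rw2
Branch closes: b and ¬b both at w1.
Every branch closes (one shown): valid in S5.
S4-tableau for the negation ¬(¬□¬(¬c → ¬b) → □¬□¬(¬c → ¬b)):
1. ¬(¬□¬(¬c → ¬b) → □¬□¬(¬c → ¬b)), w0
2. ¬□¬(¬c → ¬b), w0
3. ¬□¬□¬(¬c → ¬b), w0
4. ¬c → ¬b, w1
5. ¬b, w1
6. □¬(¬c → ¬b), w2
7. ¬(¬c → ¬b), w2
8. ¬c, w2
9. b, w2
Accessibility: w0Rw0, w0Rw1, w0Rw2, w1Rw1, w2Rw2
Complete open branch: countermodel on an S4-frame, so not valid in S4, nor in K, T (the same frame is also a K-frame and a T-frame).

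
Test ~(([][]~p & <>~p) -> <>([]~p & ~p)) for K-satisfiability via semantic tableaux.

1. ~(([][]~p & <>~p) -> <>([]~p & ~p)), w0
2. [][]~p & <>~p, w0
3. ~<>([]~p & ~p), w0
4. [][]~p, w0
5. <>~p, w0
6. ~p, w1
7. ~([]~p & ~p), w1
8. []~p, w1
9. ~[]~p, w1
10. p, w2
11. ~p, w2
Accessibility: w0Rw1, w1Rw2
Branch closes: p and ~p both at w2.
All branches of the tableau close; one closing branch shown above.

No, unsatisfiable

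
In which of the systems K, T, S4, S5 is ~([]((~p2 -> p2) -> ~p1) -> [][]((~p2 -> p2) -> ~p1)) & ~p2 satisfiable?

K, T

S4-tableau for the formula:
1. ~([]((~p2 -> p2) -> ~p1) -> [][]((~p2 -> p2) -> ~p1)) & ~p2, u
2. ~([]((~p2 -> p2) -> ~p1) -> [][]((~p2 -> p2) -> ~p1)), u
3. ~p2, u
4. []((~p2 -> p2) -> ~p1), u
5. ~[][]((~p2 -> p2) -> ~p1), u
6. (~p2 -> p2) -> ~p1, u
7. ~(~p2 -> p2), u
8. ~[]((~p2 -> p2) -> ~p1), v
9. (~p2 -> p2) -> ~p1, v
10. ~(~p2 -> p2), v
11. ~p2, v
12. ~((~p2 -> p2) -> ~p1), w
13. ~p2 -> p2, w
14. p1, w
15. (~p2 -> p2) -> ~p1, w
16. p2, w
17. ~(~p2 -> p2), w
18. ~p2, w
Accessibility: uRu, uRv, uRw, vRv, vRw, wRw
Branch closes: p2 and ~p2 both at w.
Every branch closes (one shown): unsatisfiable in S4, hence also in S5 (every S5-frame is an S4-frame).
T-tableau for the formula:
1. ~([]((~p2 -> p2) -> ~p1) -> [][]((~p2 -> p2) -> ~p1)) & ~p2, u
2. ~([]((~p2 -> p2) -> ~p1) -> [][]((~p2 -> p2) -> ~p1)), u
3. ~p2, u
4. []((~p2 -> p2) -> ~p1), u
5. ~[][]((~p2 -> p2) -> ~p1), u
6. (~p2 -> p2) -> ~p1, u
7. ~p1, u
8. ~[]((~p2 -> p2) -> ~p1), v
9. (~p2 -> p2) -> ~p1, v
10. ~p1, v
11. ~((~p2 -> p2) -> ~p1), w
12. ~p2 -> p2, w
13. p1, w
14. p2, w
Accessibility: uRu, uRv, vRv, vRw, wRw
Complete open branch: satisfiable in T, hence also in K (this T-model is also a K-model).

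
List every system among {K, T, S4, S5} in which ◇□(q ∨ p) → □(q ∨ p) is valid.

S5-tableau for the negation ¬(◇□(q ∨ p) → □(q ∨ p)):
1. ¬(◇□(q ∨ p) → □(q ∨ p)), 0
2. ◇□(q ∨ p), 0
3. ¬□(q ∨ p), 0
4. □(q ∨ p), 1
5. q ∨ p, 0
6. q ∨ p, 1
7. p, 0
8. p, 1
9. ¬(q ∨ p), 2
10. ¬q, 2
11. ¬p, 2
12. q ∨ p, 2
13. p, 2
Accessibility: 0R0, 0R1, 0R2, 1R0, 1R1, 1R2, 2R0, 2R1, 2R2
Branch closes: p and ¬p both at 2.
Every branch closes (one shown): valid in S5.
S4-tableau for the negation ¬(◇□(q ∨ p) → □(q ∨ p)):
1. ¬(◇□(q ∨ p) → □(q ∨ p)), 0
2. ◇□(q ∨ p), 0
3. ¬□(q ∨ p), 0
4. □(q ∨ p), 1
5. q ∨ p, 1
6. p, 1
7. ¬(q ∨ p), 2
8. ¬q, 2
9. ¬p, 2
Accessibility: 0R0, 0R1, 0R2, 1R1, 2R2
Complete open branch: countermodel on an S4-frame, so not valid in S4, nor in K, T (the same frame is also a K-frame and a T-frame).

S5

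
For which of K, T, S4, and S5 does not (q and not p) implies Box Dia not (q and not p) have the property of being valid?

S5

S5-tableau for the negation not (not (q and not p) implies Box Dia not (q and not p)):
1. not (not (q and not p) implies Box Dia not (q and not p)), u
2. not (q and not p), u   [neg-implies-rule on 1]
3. not Box Dia not (q and not p), u   [neg-implies-rule on 1]
4. p, u   [neg-and-rule on 2 (branches; this branch)]
5. not Dia not (q and not p), v   [neg-Box-rule on 3: fresh world v, uRv]
6. q and not p, u   [neg-Dia-rule on 5 via vRu]
7. q, u   [and-rule on 6]
8. not p, u   [and-rule on 6]
Accessibility: uRu, uRv, vRu, vRv
Branch closes: p and not p both at u.
Every branch closes (one shown): valid in S5.
S4-tableau for the negation not (not (q and not p) implies Box Dia not (q and not p)):
1. not (not (q and not p) implies Box Dia not (q and not p)), u
2. not (q and not p), u   [neg-implies-rule on 1]
3. not Box Dia not (q and not p), u   [neg-implies-rule on 1]
4. p, u   [neg-and-rule on 2 (branches; this branch)]
5. not Dia not (q and not p), v   [neg-Box-rule on 3: fresh world v, uRv]
6. q and not p, v   [neg-Dia-rule on 5 via vRv]
7. q, v   [and-rule on 6]
8. not p, v   [and-rule on 6]
Accessibility: uRu, uRv, vRv
Complete open branch: countermodel on an S4-frame, so not valid in S4, nor in K, T (the same frame is also a K-frame and a T-frame).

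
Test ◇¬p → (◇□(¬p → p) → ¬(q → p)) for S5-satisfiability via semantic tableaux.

1. ◇¬p → (◇□(¬p → p) → ¬(q → p)), u
2. ◇□(¬p → p) → ¬(q → p), u   [→-rule on 1 (branches; this branch)]
3. ¬(q → p), u   [→-rule on 2 (branches; this branch)]
4. q, u   [¬→-rule on 3]
5. ¬p, u   [¬→-rule on 3]
Accessibility: uRu

Yes, satisfiable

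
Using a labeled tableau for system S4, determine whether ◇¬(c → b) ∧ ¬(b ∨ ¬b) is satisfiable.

1. ◇¬(c → b) ∧ ¬(b ∨ ¬b), u
2. ◇¬(c → b), u
3. ¬(b ∨ ¬b), u
4. ¬b, u
5. b, u
Accessibility: uRu
Branch closes: b and ¬b both at u.
Every branch closes; the branch above is one of them.

Unsatisfiable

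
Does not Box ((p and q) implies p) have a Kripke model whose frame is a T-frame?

Unsatisfiable

1. not Box ((p and q) implies p), w0
2. not ((p and q) implies p), w1
3. p and q, w1
4. not p, w1
5. p, w1
6. q, w1
Accessibility: w0Rw0, w0Rw1, w1Rw1
Branch closes: p and not p both at w1.
Every branch closes; the branch above is one of them.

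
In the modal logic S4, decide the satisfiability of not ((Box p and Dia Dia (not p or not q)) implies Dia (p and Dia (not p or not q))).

Unsatisfiable

1. not ((Box p and Dia Dia (not p or not q)) implies Dia (p and Dia (not p or not q))), u
2. Box p and Dia Dia (not p or not q), u   [neg-implies-rule on 1]
3. not Dia (p and Dia (not p or not q)), u   [neg-implies-rule on 1]
4. Box p, u   [and-rule on 2]
5. Dia Dia (not p or not q), u   [and-rule on 2]
6. not (p and Dia (not p or not q)), u   [neg-Dia-rule on 3 via uRu]
7. p, u   [Box-rule on 4 via uRu]
8. not Dia (not p or not q), u   [neg-and-rule on 6 (branches; this branch)]
9. not (not p or not q), u   [neg-Dia-rule on 8 via uRu]
10. q, u   [neg-or-rule on 9]
11. Dia (not p or not q), v   [Dia-rule on 5: fresh world v, uRv]
12. not (p and Dia (not p or not q)), v   [neg-Dia-rule on 3 via uRv]
13. p, v   [Box-rule on 4 via uRv]
14. not (not p or not q), v   [neg-Dia-rule on 8 via uRv]
15. q, v   [neg-or-rule on 14]
16. not Dia (not p or not q), v   [neg-and-rule on 12 (branches; this branch)]
17. not p or not q, w   [Dia-rule on 11: fresh world w, vRw]
18. not (p and Dia (not p or not q)), w   [neg-Dia-rule on 3 via uRw]
19. p, w   [Box-rule on 4 via uRw]
20. not (not p or not q), w   [neg-Dia-rule on 8 via uRw]
21. q, w   [neg-or-rule on 20]
22. not q, w   [or-rule on 17 (branches; this branch)]
Accessibility: uRu, uRv, uRw, vRv, vRw, wRw
Branch closes: q and not q both at w.
All branches of the tableau close; one closing branch shown above.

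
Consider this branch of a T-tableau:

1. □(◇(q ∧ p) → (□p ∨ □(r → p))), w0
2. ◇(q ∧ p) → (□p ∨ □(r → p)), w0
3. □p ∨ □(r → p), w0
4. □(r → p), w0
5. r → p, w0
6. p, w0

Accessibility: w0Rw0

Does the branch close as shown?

Not closed

No atom appears with both signs at the same world.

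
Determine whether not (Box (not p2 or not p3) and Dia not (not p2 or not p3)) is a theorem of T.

Tableau for the negation Box (not p2 or not p3) and Dia not (not p2 or not p3):
1. Box (not p2 or not p3) and Dia not (not p2 or not p3), u
2. Box (not p2 or not p3), u
3. Dia not (not p2 or not p3), u
4. not p2 or not p3, u
5. not p3, u
6. not (not p2 or not p3), v
7. p2, v
8. p3, v
9. not p2 or not p3, v
10. not p3, v
Accessibility: uRu, uRv, vRv
Branch closes: p3 and not p3 both at v.
All branches of the negation close; one closing branch shown above.

Valid in T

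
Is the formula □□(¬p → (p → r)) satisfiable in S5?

Satisfiable

1. □□(¬p → (p → r)), w0
2. □(¬p → (p → r)), w0
3. ¬p → (p → r), w0
4. p → r, w0
5. r, w0
Accessibility: w0Rw0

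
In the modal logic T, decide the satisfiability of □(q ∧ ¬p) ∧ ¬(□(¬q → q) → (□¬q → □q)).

Unsatisfiable (every branch closes)

1. □(q ∧ ¬p) ∧ ¬(□(¬q → q) → (□¬q → □q)), w0
2. □(q ∧ ¬p), w0   [∧-rule on 1]
3. ¬(□(¬q → q) → (□¬q → □q)), w0   [∧-rule on 1]
4. □(¬q → q), w0   [¬→-rule on 3]
5. ¬(□¬q → □q), w0   [¬→-rule on 3]
6. □¬q, w0   [¬→-rule on 5]
7. ¬□q, w0   [¬→-rule on 5]
8. q ∧ ¬p, w0   [□-rule on 2 via w0Rw0]
9. q, w0   [∧-rule on 8]
10. ¬p, w0   [∧-rule on 8]
11. ¬q → q, w0   [□-rule on 4 via w0Rw0]
12. ¬q, w0   [□-rule on 6 via w0Rw0]
Accessibility: w0Rw0
Branch closes: q and ¬q both at w0.
All branches of the tableau close; one closing branch shown above.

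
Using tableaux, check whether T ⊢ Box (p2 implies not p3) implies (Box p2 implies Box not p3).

Tableau for the negation not (Box (p2 implies not p3) implies (Box p2 implies Box not p3)):
1. not (Box (p2 implies not p3) implies (Box p2 implies Box not p3)), 0
2. Box (p2 implies not p3), 0
3. not (Box p2 implies Box not p3), 0
4. Box p2, 0
5. not Box not p3, 0
6. p2 implies not p3, 0
7. p2, 0
8. not p3, 0
9. p3, 1
10. p2 implies not p3, 1
11. p2, 1
12. not p3, 1
Accessibility: 0R0, 0R1, 1R1
Branch closes: p3 and not p3 both at 1.
All branches of the negation close; one closing branch shown above.

Valid in T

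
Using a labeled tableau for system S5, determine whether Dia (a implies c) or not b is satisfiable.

1. Dia (a implies c) or not b, w0
2. not b, w0   [or-rule on 1 (branches; this branch)]
Accessibility: w0Rw0

Yes, satisfiable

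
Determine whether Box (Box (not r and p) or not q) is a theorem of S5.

Tableau for the negation not Box (Box (not r and p) or not q):
1. not Box (Box (not r and p) or not q), u
2. not (Box (not r and p) or not q), v
3. not Box (not r and p), v
4. q, v
5. not (not r and p), w
6. not p, w
Accessibility: uRu, uRv, uRw, vRu, vRv, vRw, wRu, wRv, wRw
The negation has an open branch (countermodel exists).

Not valid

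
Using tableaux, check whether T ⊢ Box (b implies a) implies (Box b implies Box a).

Tableau for the negation not (Box (b implies a) implies (Box b implies Box a)):
1. not (Box (b implies a) implies (Box b implies Box a)), w0
2. Box (b implies a), w0
3. not (Box b implies Box a), w0
4. Box b, w0
5. not Box a, w0
6. b implies a, w0
7. b, w0
8. a, w0
9. not a, w1
10. b implies a, w1
11. b, w1
12. a, w1
Accessibility: w0Rw0, w0Rw1, w1Rw1
Branch closes: a and not a both at w1.
Every branch of the negation's tableau closes; the branch above is one of them.

Yes, valid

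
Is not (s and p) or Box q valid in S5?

No, not valid

Tableau for the negation not (not (s and p) or Box q):
1. not (not (s and p) or Box q), 0
2. s and p, 0
3. not Box q, 0
4. s, 0
5. p, 0
6. not q, 1
Accessibility: 0R0, 0R1, 1R0, 1R1
The negation has an open branch (countermodel exists).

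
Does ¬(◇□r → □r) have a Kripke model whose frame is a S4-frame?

1. ¬(◇□r → □r), u
2. ◇□r, u
3. ¬□r, u
4. □r, v
5. r, v
6. ¬r, w
Accessibility: uRu, uRv, uRw, vRv, wRw

Yes, satisfiable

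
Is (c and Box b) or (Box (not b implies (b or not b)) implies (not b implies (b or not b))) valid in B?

Valid

Tableau for the negation not ((c and Box b) or (Box (not b implies (b or not b)) implies (not b implies (b or not b)))):
1. not ((c and Box b) or (Box (not b implies (b or not b)) implies (not b implies (b or not b)))), 0
2. not (c and Box b), 0   [neg-or-rule on 1]
3. not (Box (not b implies (b or not b)) implies (not b implies (b or not b))), 0   [neg-or-rule on 1]
4. Box (not b implies (b or not b)), 0   [neg-implies-rule on 3]
5. not (not b implies (b or not b)), 0   [neg-implies-rule on 3]
6. not b, 0   [neg-implies-rule on 5]
7. not (b or not b), 0   [neg-implies-rule on 5]
8. b, 0   [neg-or-rule on 7]
Accessibility: 0R0
Branch closes: b and not b both at 0.
All branches of the negation close; one closing branch shown above.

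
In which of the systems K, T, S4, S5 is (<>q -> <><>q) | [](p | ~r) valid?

K-tableau for the negation ~((<>q -> <><>q) | [](p | ~r)):
1. ~((<>q -> <><>q) | [](p | ~r)), w0
2. ~(<>q -> <><>q), w0   [~|-rule on 1]
3. ~[](p | ~r), w0   [~|-rule on 1]
4. <>q, w0   [~->-rule on 2]
5. ~<><>q, w0   [~->-rule on 2]
6. ~(p | ~r), w1   [~[]-rule on 3: fresh world w1, w0Rw1]
7. ~p, w1   [~|-rule on 6]
8. r, w1   [~|-rule on 6]
9. ~<>q, w1   [~<>-rule on 5 via w0Rw1]
10. q, w2   [<>-rule on 4: fresh world w2, w0Rw2]
11. ~<>q, w2   [~<>-rule on 5 via w0Rw2]
Accessibility: w0Rw1, w0Rw2
Complete open branch: countermodel on a K-frame, so not valid in K.
T-tableau for the negation ~((<>q -> <><>q) | [](p | ~r)):
1. ~((<>q -> <><>q) | [](p | ~r)), w0
2. ~(<>q -> <><>q), w0   [~|-rule on 1]
3. ~[](p | ~r), w0   [~|-rule on 1]
4. <>q, w0   [~->-rule on 2]
5. ~<><>q, w0   [~->-rule on 2]
6. ~<>q, w0   [~<>-rule on 5 via w0Rw0]
7. ~q, w0   [~<>-rule on 6 via w0Rw0]
8. ~(p | ~r), w1   [~[]-rule on 3: fresh world w1, w0Rw1]
9. ~p, w1   [~|-rule on 8]
10. r, w1   [~|-rule on 8]
11. ~<>q, w1   [~<>-rule on 5 via w0Rw1]
12. ~q, w1   [~<>-rule on 6 via w0Rw1]
13. q, w2   [<>-rule on 4: fresh world w2, w0Rw2]
14. ~<>q, w2   [~<>-rule on 5 via w0Rw2]
15. ~q, w2   [~<>-rule on 6 via w0Rw2]
Accessibility: w0Rw0, w0Rw1, w0Rw2, w1Rw1, w2Rw2
Branch closes: q and ~q both at w2.
Every branch closes (one shown): valid in T, hence also in S4, S5 (every theorem of T is a theorem of S4 and S5).

T, S4, S5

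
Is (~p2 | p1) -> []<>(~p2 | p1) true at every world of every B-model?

Tableau for the negation ~((~p2 | p1) -> []<>(~p2 | p1)):
1. ~((~p2 | p1) -> []<>(~p2 | p1)), w0
2. ~p2 | p1, w0   [~->-rule on 1]
3. ~[]<>(~p2 | p1), w0   [~->-rule on 1]
4. p1, w0   [|-rule on 2 (branches; this branch)]
5. ~<>(~p2 | p1), w1   [~[]-rule on 3: fresh world w1, w0Rw1]
6. ~(~p2 | p1), w0   [~<>-rule on 5 via w1Rw0]
7. p2, w0   [~|-rule on 6]
8. ~p1, w0   [~|-rule on 6]
Accessibility: w0Rw0, w0Rw1, w1Rw0, w1Rw1
Branch closes: p1 and ~p1 both at w0.
All branches of the negation close; one closing branch shown above.

Valid in B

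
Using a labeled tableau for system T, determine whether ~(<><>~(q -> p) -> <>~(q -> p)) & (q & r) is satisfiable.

Yes, satisfiable

1. ~(<><>~(q -> p) -> <>~(q -> p)) & (q & r), 0
2. ~(<><>~(q -> p) -> <>~(q -> p)), 0
3. q & r, 0
4. <><>~(q -> p), 0
5. ~<>~(q -> p), 0
6. q, 0
7. r, 0
8. q -> p, 0
9. p, 0
10. <>~(q -> p), 1
11. q -> p, 1
12. p, 1
13. ~(q -> p), 2
14. q, 2
15. ~p, 2
Accessibility: 0R0, 0R1, 1R1, 1R2, 2R2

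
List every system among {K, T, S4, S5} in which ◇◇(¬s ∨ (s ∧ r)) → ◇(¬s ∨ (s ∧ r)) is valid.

S4-tableau for the negation ¬(◇◇(¬s ∨ (s ∧ r)) → ◇(¬s ∨ (s ∧ r))):
1. ¬(◇◇(¬s ∨ (s ∧ r)) → ◇(¬s ∨ (s ∧ r))), w0
2. ◇◇(¬s ∨ (s ∧ r)), w0
3. ¬◇(¬s ∨ (s ∧ r)), w0
4. ¬(¬s ∨ (s ∧ r)), w0
5. s, w0
6. ¬(s ∧ r), w0
7. ¬r, w0
8. ◇(¬s ∨ (s ∧ r)), w1
9. ¬(¬s ∨ (s ∧ r)), w1
10. s, w1
11. ¬(s ∧ r), w1
12. ¬r, w1
13. ¬s ∨ (s ∧ r), w2
14. ¬(¬s ∨ (s ∧ r)), w2
15. s, w2
16. ¬(s ∧ r), w2
17. s ∧ r, w2
18. r, w2
19. ¬r, w2
Accessibility: w0Rw0, w0Rw1, w0Rw2, w1Rw1, w1Rw2, w2Rw2
Branch closes: r and ¬r both at w2.
Every branch closes (one shown): valid in S4, hence also in S5 (every theorem of S4 is a theorem of S5).
T-tableau for the negation ¬(◇◇(¬s ∨ (s ∧ r)) → ◇(¬s ∨ (s ∧ r))):
1. ¬(◇◇(¬s ∨ (s ∧ r)) → ◇(¬s ∨ (s ∧ r))), w0
2. ◇◇(¬s ∨ (s ∧ r)), w0
3. ¬◇(¬s ∨ (s ∧ r)), w0
4. ¬(¬s ∨ (s ∧ r)), w0
5. s, w0
6. ¬(s ∧ r), w0
7. ¬r, w0
8. ◇(¬s ∨ (s ∧ r)), w1
9. ¬(¬s ∨ (s ∧ r)), w1
10. s, w1
11. ¬(s ∧ r), w1
12. ¬r, w1
13. ¬s ∨ (s ∧ r), w2
14. s ∧ r, w2
15. s, w2
16. r, w2
Accessibility: w0Rw0, w0Rw1, w1Rw1, w1Rw2, w2Rw2
Complete open branch: countermodel on a T-frame, so not valid in T, nor in K (the same frame is also a K-frame).

S4, S5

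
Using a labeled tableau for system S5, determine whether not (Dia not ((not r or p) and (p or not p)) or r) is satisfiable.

Yes, satisfiable

1. not (Dia not ((not r or p) and (p or not p)) or r), 0
2. not Dia not ((not r or p) and (p or not p)), 0
3. not r, 0
4. (not r or p) and (p or not p), 0
5. not r or p, 0
6. p or not p, 0
7. p, 0
Accessibility: 0R0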